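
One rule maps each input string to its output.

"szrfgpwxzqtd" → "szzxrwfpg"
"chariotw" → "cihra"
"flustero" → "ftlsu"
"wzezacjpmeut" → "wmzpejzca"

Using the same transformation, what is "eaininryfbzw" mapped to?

Looking at the pairs, the operation is to delete the last 3 characters, then take characters alternately from the front and the back (1st, last, 2nd, 2nd-last, ...).
Starting from "eaininryfbzw": after the first operation, "eaininryf"; after the second, "efayirnni".

efayirnni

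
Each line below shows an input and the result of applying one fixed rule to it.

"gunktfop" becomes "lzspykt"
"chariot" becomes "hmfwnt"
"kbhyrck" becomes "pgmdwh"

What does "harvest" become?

Rule — delete the last character, then shift every letter 5 places forward in the alphabet (wrapping around).
For "harvest" the result is "mfwajx".

mfwajx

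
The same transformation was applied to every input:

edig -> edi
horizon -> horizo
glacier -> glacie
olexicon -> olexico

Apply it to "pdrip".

pdri

Each output is the input with this applied: delete the last character.
For "pdrip" the result is "pdri".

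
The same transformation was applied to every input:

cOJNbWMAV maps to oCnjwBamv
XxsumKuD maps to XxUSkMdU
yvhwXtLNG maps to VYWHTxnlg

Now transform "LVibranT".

The transformation: swap each adjacent pair of characters (1↔2, 3↔4, ...), then flip the case of every letter.
Applying that to "LVibranT" gives "vlBIARtN".

vlBIARtN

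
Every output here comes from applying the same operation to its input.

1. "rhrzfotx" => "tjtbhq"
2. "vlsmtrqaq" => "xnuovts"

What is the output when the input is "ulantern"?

wncpvg

In each case the input is transformed by: delete the last 2 characters, then shift every letter 2 places forward in the alphabet (wrapping around).
"ulantern" → "ulante" → "wncpvg".
(Check on "vlsmtrqaq": → "vlsmtrq" → "xnuovts" ✓)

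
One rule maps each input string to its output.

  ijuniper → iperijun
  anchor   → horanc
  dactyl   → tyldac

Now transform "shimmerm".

The pattern: swap the front and back halves of the string.
Applying that to "shimmerm" gives "mermshim".

mermshim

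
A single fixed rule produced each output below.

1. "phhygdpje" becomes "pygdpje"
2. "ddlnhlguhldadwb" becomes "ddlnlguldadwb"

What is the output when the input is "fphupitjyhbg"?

fpupitjybg

Rule — remove every "h".
So "fphupitjyhbg" becomes "fpupitjybg".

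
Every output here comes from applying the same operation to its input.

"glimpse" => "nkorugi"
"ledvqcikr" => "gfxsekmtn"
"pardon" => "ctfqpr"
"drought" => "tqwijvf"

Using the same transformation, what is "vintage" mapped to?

kpvcigx

The transformation: move the first character to the end, then shift every letter 2 places forward in the alphabet (wrapping around).
For "vintage", step one produces "intagev"; step two turns that into "kpvcigx".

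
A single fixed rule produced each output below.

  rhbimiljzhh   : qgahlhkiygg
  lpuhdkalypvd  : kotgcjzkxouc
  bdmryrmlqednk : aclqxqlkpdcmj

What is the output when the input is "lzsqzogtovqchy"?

kyrpynfsnupbgx

The pattern: shift every letter 1 place backward in the alphabet (wrapping around).
So "lzsqzogtovqchy" becomes "kyrpynfsnupbgx".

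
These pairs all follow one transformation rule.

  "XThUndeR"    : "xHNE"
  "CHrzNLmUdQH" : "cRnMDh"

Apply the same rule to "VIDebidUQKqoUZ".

vdBDqQu

Rule — keep every other character starting from the first (positions 1st, 3rd, 5th, ...), then flip the case of every letter.
Doing the same to "VIDebidUQKqoUZ": "vdBDqQu".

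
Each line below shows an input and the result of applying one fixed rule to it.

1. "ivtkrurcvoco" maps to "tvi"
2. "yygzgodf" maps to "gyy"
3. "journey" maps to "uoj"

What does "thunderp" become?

uht

The transformation: reverse the string, then keep only the last 3 characters.
"thunderp" → "prednuht" → "uht".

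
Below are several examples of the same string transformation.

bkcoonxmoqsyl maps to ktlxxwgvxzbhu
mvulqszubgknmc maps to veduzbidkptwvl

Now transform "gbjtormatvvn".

pkscxavjceew

Rule — shift every letter 9 places forward in the alphabet (wrapping around).
"gbjtormatvvn" → "pkscxavjceew".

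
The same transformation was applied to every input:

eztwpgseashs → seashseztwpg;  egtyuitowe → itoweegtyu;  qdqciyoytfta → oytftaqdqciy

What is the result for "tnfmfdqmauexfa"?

The transformation: swap the front and back halves of the string.
"tnfmfdqmauexfa" → "mauexfatnfmfdq".

mauexfatnfmfdq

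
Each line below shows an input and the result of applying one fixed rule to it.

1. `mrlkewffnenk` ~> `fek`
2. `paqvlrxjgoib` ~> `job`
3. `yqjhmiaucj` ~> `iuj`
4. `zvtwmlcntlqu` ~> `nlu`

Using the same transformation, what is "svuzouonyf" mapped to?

The pattern: keep every other character starting from the second (positions 2nd, 4th, 6th, ...), then keep only the last 3 characters.
Starting from "svuzouonyf": after the first operation, "vzunf"; after the second, "unf".

unf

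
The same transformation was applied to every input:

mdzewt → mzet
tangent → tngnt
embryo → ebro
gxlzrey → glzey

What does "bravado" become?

bavdo

In each case the input is transformed by: double every character, then keep one character in every 3, starting at position 2 (positions 2nd, 5th, 8th, ...).
Applying both steps to "bravado": "bbrraavvaaddoo", then "bavdo".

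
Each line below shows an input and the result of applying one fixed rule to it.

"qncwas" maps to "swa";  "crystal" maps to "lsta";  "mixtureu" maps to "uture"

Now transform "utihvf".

Rule — delete the first 3 characters, then move the last character to the front.
For "utihvf", step one produces "hvf"; step two turns that into "fhv".
(Check on "qncwas": → "was" → "swa" ✓)

fhv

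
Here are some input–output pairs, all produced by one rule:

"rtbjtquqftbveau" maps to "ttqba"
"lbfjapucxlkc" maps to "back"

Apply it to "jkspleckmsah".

The transformation: keep one character in every 3, starting at position 2 (positions 2nd, 5th, 8th, ...).
Doing the same to "jkspleckmsah": "klka".

klka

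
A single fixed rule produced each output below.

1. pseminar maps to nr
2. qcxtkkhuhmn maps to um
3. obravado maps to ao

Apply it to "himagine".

ie

Looking at the pairs, the operation is to keep every other character starting from the second (positions 2nd, 4th, 6th, ...), then keep only the last 2 characters.
Working it through for "himagine": intermediate "iaie", final "ie".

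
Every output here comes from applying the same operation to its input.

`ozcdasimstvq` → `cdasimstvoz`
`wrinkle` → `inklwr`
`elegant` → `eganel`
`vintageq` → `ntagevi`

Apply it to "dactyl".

What's happening: delete the last character, then move the first 2 characters to the end (rotate left by 2).
Starting from "dactyl": after the first operation, "dacty"; after the second, "ctyda".
(Check on "elegant": → "elegan" → "eganel" ✓)

ctyda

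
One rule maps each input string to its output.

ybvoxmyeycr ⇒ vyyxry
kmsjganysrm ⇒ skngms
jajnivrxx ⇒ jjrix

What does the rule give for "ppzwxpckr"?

Looking at the pairs, the operation is to keep every other character starting from the first (positions 1st, 3rd, 5th, ...), then swap each adjacent pair of characters (1↔2, 3↔4, ...).
Applying both steps to "ppzwxpckr": "pzxcr", then "zpcxr".

zpcxr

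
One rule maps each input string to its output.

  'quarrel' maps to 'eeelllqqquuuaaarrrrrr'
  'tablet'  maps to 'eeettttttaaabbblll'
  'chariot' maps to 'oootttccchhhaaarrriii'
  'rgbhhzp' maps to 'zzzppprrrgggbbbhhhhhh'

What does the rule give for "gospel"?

eeelllgggooosssppp

Each output is the input with this applied: move the last 2 characters to the front (rotate right by 2), then repeat every character 3 times.
Applying both steps to "gospel": "elgosp", then "eeelllgggooosssppp".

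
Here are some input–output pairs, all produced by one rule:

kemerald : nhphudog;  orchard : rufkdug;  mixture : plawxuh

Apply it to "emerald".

hphudog

In each case the input is transformed by: shift every letter 3 places forward in the alphabet (wrapping around).
So "emerald" becomes "hphudog".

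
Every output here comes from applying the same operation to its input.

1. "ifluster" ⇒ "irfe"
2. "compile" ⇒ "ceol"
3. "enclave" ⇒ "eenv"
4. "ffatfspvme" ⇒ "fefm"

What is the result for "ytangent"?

Each output is the input with this applied: take characters alternately from the front and the back (1st, last, 2nd, 2nd-last, ...), then keep only the first 4 characters.
Applying both steps to "ytangent": "yttnaeng", then "yttn".

yttn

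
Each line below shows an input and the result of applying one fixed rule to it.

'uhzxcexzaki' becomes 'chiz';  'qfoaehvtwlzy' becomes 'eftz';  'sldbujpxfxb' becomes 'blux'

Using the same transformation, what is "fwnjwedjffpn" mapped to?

jpww

In each case the input is transformed by: keep one character in every 3, starting at position 2 (positions 2nd, 5th, 8th, ...), then sort the characters into alphabetical order.
Starting from "fwnjwedjffpn": after the first operation, "wwjp"; after the second, "jpww".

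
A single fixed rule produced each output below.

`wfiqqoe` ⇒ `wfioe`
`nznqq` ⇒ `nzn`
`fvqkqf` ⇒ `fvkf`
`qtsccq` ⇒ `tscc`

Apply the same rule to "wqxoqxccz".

Looking at the pairs, the operation is to remove every "q".
"wqxoqxccz" → "wxoxccz".

wxoxccz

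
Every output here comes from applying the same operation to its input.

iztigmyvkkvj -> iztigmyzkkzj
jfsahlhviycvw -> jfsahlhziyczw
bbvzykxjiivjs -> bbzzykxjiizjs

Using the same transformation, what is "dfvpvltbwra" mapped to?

dfzpzltbwra

Looking at the pairs, the operation is to replace every "v" with "z".
"dfvpvltbwra" → "dfzpzltbwra".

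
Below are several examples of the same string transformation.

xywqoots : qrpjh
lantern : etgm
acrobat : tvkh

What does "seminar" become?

lxfb

Looking at the pairs, the operation is to delete the last 3 characters, then shift every letter 7 places backward in the alphabet (wrapping around).
For "seminar", step one produces "semi"; step two turns that into "lxfb".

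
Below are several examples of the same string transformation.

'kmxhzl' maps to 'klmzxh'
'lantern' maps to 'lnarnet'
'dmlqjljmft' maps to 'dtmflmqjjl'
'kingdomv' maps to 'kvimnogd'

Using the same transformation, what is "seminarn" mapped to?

snermain

In each case the input is transformed by: take characters alternately from the front and the back (1st, last, 2nd, 2nd-last, ...).
Applying that to "seminarn" gives "snermain".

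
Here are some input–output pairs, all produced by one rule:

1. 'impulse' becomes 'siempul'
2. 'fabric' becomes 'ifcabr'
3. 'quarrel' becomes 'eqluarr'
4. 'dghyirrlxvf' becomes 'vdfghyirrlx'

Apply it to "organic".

iocrgan

Rule — swap the first and last characters, then move the last 2 characters to the front (rotate right by 2).
Doing the same to "organic": "iocrgan".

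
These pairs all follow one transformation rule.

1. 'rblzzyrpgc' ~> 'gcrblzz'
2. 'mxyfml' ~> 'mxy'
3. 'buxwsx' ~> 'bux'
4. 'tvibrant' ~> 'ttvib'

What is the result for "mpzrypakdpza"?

What's happening: swap the front and back halves of the string, then delete the first 3 characters.
Working it through for "mpzrypakdpza": intermediate "akdpzampzryp", final "pzampzryp".

pzampzryp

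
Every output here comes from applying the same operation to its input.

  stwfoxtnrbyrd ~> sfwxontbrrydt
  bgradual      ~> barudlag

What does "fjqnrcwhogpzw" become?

In each case the input is transformed by: swap each adjacent pair of characters (1↔2, 3↔4, ...), then move the first character to the end.
"fjqnrcwhogpzw" → "fnqcrhwgozpwj".

fnqcrhwgozpwj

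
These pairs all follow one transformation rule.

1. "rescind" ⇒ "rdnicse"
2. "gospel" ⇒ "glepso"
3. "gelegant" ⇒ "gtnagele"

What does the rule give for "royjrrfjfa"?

rafjfrrjyo

In each case the input is transformed by: move the first character to the end, then reverse the string.
Applying both steps to "royjrrfjfa": "oyjrrfjfar", then "rafjfrrjyo".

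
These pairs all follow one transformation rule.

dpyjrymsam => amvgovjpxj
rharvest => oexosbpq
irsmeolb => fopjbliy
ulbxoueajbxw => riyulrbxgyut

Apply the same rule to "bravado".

The rule is to shift every letter 3 places backward in the alphabet (wrapping around).
On "bravado" that produces "yoxsxal".

yoxsxal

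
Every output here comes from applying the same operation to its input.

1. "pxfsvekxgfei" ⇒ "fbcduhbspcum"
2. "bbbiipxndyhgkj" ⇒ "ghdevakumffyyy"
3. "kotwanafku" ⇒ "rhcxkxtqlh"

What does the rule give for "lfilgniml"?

Each output is the input with this applied: reverse the string, then shift every letter 3 places backward in the alphabet (wrapping around).
On "lfilgniml": the first step gives "lminglifl", and the second then gives "ijfkdifci".

ijfkdifci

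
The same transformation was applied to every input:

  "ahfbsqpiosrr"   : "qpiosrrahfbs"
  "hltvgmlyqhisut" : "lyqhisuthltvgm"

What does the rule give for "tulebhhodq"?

bhhodqtule

What's happening: swap the front and back halves of the string, then move the last character to the front.
On "tulebhhodq": the first step gives "hhodqtuleb", and the second then gives "bhhodqtule".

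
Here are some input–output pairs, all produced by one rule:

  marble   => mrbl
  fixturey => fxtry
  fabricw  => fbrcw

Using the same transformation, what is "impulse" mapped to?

Each output is the input with this applied: remove every vowel.
Applying that to "impulse" gives "mpls".

mpls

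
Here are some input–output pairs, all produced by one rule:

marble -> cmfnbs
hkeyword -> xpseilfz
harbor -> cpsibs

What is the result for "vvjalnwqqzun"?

Rule — swap the front and back halves of the string, then shift every letter 1 place forward in the alphabet (wrapping around).
For "vvjalnwqqzun", step one produces "wqqzunvvjaln"; step two turns that into "xrravowwkbmo".

xrravowwkbmo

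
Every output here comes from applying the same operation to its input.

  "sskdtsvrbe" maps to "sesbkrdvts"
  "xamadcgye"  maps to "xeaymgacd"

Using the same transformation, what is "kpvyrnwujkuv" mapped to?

kvpuvkyjrunw

What's happening: take characters alternately from the front and the back (1st, last, 2nd, 2nd-last, ...).
On "kpvyrnwujkuv" that produces "kvpuvkyjrunw".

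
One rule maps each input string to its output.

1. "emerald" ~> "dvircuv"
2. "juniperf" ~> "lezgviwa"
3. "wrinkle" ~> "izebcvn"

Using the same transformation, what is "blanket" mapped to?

Each output is the input with this applied: shift every letter 9 places backward in the alphabet (wrapping around), then move the first character to the end.
Working it through for "blanket": intermediate "screbvk", final "crebvks".

crebvks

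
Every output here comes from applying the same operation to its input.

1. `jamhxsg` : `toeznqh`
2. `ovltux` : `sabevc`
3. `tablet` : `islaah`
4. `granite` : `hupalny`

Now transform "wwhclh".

ojsodd

The rule is to shift every letter 7 places forward in the alphabet (wrapping around), then move the first 2 characters to the end (rotate left by 2).
"wwhclh" → "ddojso" → "ojsodd".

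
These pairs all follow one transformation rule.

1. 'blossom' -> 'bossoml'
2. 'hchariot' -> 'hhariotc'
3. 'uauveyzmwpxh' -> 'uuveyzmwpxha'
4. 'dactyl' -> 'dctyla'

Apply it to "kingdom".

In each case the input is transformed by: move the first character to the end, then swap the first and last characters.
On "kingdom": the first step gives "ingdomk", and the second then gives "kngdomi".
(Check on "hchariot": → "charioth" → "hhariotc" ✓)

kngdomi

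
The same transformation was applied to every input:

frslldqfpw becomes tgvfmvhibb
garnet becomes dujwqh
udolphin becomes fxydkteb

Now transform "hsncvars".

lqhixids

Rule — swap the front and back halves of the string, then shift every letter 10 places backward in the alphabet (wrapping around).
Working it through for "hsncvars": intermediate "varshsnc", final "lqhixids".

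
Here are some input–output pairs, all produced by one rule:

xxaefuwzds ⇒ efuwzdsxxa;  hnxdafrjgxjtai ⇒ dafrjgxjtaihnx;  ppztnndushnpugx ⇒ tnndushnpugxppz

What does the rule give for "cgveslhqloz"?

eslhqlozcgv

Rule — move the first 3 characters to the end (rotate left by 3).
So "cgveslhqloz" becomes "eslhqlozcgv".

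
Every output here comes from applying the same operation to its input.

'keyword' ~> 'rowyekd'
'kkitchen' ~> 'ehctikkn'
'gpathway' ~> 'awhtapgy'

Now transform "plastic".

In each case the input is transformed by: reverse the string, then move the first character to the end.
For "plastic", step one produces "citsalp"; step two turns that into "itsalpc".
(Check on "kkitchen": → "nehctikk" → "ehctikkn" ✓)

itsalpc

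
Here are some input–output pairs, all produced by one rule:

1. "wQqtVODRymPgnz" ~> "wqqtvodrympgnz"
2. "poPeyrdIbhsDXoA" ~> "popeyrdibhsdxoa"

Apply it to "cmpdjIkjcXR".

The transformation: convert every letter to lowercase.
For "cmpdjIkjcXR" the result is "cmpdjikjcxr".

cmpdjikjcxr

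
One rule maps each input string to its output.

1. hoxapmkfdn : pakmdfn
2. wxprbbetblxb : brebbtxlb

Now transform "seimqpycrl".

Looking at the pairs, the operation is to delete the first 3 characters, then swap each adjacent pair of characters (1↔2, 3↔4, ...).
For "seimqpycrl" the result is "qmyprcl".
(Check on "hoxapmkfdn": → "apmkfdn" → "pakmdfn" ✓)

qmyprcl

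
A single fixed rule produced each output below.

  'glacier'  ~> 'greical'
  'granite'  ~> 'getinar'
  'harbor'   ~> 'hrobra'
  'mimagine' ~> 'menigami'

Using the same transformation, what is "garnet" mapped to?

gtenra

Each output is the input with this applied: reverse the string, then move the last character to the front.
On "garnet": the first step gives "tenrag", and the second then gives "gtenra".
(Check on "granite": → "etinarg" → "getinar" ✓)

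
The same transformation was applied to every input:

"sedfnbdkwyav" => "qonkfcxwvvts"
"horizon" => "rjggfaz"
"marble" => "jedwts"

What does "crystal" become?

qlkjdus

Rule — sort the characters into reverse alphabetical order, then shift every letter 8 places backward in the alphabet (wrapping around).
"crystal" → "qlkjdus".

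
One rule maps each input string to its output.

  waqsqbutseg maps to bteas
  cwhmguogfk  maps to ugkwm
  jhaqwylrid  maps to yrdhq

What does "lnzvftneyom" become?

Each output is the input with this applied: keep every other character starting from the second (positions 2nd, 4th, 6th, ...), then move the first 2 characters to the end (rotate left by 2).
Applying that to "lnzvftneyom" gives "teonv".

teonv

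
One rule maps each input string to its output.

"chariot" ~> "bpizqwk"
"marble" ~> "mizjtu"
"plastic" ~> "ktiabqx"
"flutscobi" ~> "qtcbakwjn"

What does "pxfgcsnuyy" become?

gfnokavcgx

The rule is to shift every letter 8 places forward in the alphabet (wrapping around), then swap the first and last characters.
Working it through for "pxfgcsnuyy": intermediate "xfnokavcgg", final "gfnokavcgx".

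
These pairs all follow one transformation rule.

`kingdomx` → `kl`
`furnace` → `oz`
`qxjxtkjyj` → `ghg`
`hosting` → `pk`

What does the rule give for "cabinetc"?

The rule is to keep one character in every 3, starting at position 3 (positions 3rd, 6th, 9th, ...), then shift every letter 3 places backward in the alphabet (wrapping around).
"cabinetc" → "be" → "yb".

yb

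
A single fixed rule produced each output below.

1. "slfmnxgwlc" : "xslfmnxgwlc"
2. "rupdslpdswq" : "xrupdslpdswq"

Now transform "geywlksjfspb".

The transformation: prepend "x".
"geywlksjfspb" → "xgeywlksjfspb".

xgeywlksjfspb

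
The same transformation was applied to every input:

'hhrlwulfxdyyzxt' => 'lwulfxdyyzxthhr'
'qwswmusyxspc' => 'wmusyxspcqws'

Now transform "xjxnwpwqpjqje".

The rule is to move the first 3 characters to the end (rotate left by 3).
For "xjxnwpwqpjqje" the result is "nwpwqpjqjexjx".

nwpwqpjqjexjx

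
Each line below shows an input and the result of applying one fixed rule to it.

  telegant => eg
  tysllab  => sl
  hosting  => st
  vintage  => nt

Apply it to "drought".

Rule — delete the last 3 characters, then keep only the last 2 characters.
On "drought": the first step gives "drou", and the second then gives "ou".

ou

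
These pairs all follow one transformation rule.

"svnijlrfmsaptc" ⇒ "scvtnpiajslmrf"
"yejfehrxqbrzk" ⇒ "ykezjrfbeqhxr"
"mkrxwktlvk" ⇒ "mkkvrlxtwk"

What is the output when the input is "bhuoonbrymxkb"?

The rule is to take characters alternately from the front and the back (1st, last, 2nd, 2nd-last, ...).
Applying that to "bhuoonbrymxkb" gives "bbhkuxomoynrb".

bbhkuxomoynrb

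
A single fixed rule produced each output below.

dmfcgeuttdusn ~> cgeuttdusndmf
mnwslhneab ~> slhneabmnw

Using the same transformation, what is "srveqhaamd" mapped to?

The transformation: move the first 3 characters to the end (rotate left by 3).
Doing the same to "srveqhaamd": "eqhaamdsrv".

eqhaamdsrv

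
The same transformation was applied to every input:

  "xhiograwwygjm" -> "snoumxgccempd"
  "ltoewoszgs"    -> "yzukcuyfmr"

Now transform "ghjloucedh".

The pattern: shift every letter 6 places forward in the alphabet (wrapping around), then swap the first and last characters.
For "ghjloucedh", step one produces "mnpruaikjn"; step two turns that into "nnpruaikjm".

nnpruaikjm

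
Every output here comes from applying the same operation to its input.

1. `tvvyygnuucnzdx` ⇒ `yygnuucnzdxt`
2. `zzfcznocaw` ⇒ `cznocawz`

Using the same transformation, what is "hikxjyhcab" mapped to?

xjyhcabh

The rule is to move the first 3 characters to the end (rotate left by 3), then delete the last 2 characters.
Starting from "hikxjyhcab": after the first operation, "xjyhcabhik"; after the second, "xjyhcabh".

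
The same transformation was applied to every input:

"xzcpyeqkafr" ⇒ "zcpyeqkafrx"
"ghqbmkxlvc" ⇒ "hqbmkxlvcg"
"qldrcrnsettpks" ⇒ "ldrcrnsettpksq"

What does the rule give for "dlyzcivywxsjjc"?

The pattern: move the first character to the end.
"dlyzcivywxsjjc" → "lyzcivywxsjjcd".

lyzcivywxsjjcd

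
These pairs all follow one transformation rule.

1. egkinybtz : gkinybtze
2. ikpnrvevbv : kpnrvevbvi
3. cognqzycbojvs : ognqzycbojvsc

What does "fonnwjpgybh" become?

onnwjpgybhf

In each case the input is transformed by: move the first character to the end.
For "fonnwjpgybh" the result is "onnwjpgybhf".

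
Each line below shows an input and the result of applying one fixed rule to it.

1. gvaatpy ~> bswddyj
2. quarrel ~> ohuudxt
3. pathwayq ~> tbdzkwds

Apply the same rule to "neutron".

The pattern: shift every letter 3 places forward in the alphabet (wrapping around), then reverse the string.
"neutron" → "qruwxhq".

qruwxhq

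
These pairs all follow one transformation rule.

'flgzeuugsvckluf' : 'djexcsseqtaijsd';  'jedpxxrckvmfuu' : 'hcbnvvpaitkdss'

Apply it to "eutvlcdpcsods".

The rule is to shift every letter 2 places backward in the alphabet (wrapping around).
Applying that to "eutvlcdpcsods" gives "csrtjabnaqmbq".

csrtjabnaqmbq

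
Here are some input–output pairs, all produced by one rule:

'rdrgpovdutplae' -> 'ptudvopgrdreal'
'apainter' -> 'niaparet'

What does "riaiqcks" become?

Looking at the pairs, the operation is to move the last 3 characters to the front (rotate right by 3), then reverse the string.
On "riaiqcks" that produces "qiairskc".

qiairskc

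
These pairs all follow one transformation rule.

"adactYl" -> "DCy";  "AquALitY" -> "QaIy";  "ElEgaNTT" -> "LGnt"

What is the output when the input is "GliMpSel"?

Rule — keep every other character starting from the second (positions 2nd, 4th, 6th, ...), then flip the case of every letter.
On "GliMpSel": the first step gives "lMSl", and the second then gives "LmsL".

LmsL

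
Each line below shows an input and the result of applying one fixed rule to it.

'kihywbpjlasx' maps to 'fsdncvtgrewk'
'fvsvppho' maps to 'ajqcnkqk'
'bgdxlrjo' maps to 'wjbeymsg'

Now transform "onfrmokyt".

The pattern: take characters alternately from the front and the back (1st, last, 2nd, 2nd-last, ...), then shift every letter 5 places backward in the alphabet (wrapping around).
For "onfrmokyt", step one produces "otnyfkrom"; step two turns that into "joitafmjh".

joitafmjh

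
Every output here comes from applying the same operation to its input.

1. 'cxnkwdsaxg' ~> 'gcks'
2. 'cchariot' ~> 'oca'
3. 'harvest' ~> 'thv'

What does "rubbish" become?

hrb

The rule is to keep one character in every 3, starting at position 1 (positions 1st, 4th, 7th, ...), then move the last character to the front.
Starting from "rubbish": after the first operation, "rbh"; after the second, "hrb".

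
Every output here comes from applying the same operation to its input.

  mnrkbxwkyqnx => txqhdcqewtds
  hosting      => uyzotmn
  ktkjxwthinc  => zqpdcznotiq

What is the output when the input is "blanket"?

Each output is the input with this applied: shift every letter 6 places forward in the alphabet (wrapping around), then move the first character to the end.
Starting from "blanket": after the first operation, "hrgtqkz"; after the second, "rgtqkzh".

rgtqkzh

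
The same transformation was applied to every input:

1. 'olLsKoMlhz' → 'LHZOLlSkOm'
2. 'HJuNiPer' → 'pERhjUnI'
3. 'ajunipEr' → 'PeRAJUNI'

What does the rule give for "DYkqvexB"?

What's happening: flip the case of every letter, then move the last 3 characters to the front (rotate right by 3).
"DYkqvexB" → "dyKQVEXb" → "EXbdyKQV".

EXbdyKQV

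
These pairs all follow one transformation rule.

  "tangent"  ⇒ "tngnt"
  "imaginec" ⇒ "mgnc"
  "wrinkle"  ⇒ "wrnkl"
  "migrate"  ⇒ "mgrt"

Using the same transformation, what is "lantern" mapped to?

lntrn

The transformation: remove every vowel.
For "lantern" the result is "lntrn".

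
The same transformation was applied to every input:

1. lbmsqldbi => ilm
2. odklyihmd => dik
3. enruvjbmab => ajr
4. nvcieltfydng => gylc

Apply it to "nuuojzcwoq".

Rule — keep one character in every 3, starting at position 3 (positions 3rd, 6th, 9th, ...), then reverse the string.
Starting from "nuuojzcwoq": after the first operation, "uzo"; after the second, "ozu".

ozu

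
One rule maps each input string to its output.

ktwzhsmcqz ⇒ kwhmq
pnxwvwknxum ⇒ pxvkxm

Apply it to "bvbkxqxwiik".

bbxxik

The transformation: keep every other character starting from the first (positions 1st, 3rd, 5th, ...).
Applying that to "bvbkxqxwiik" gives "bbxxik".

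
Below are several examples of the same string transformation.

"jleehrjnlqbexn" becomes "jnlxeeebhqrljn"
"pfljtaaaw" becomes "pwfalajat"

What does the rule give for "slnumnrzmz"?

Looking at the pairs, the operation is to take characters alternately from the front and the back (1st, last, 2nd, 2nd-last, ...).
Doing the same to "slnumnrzmz": "szlmnzurmn".

szlmnzurmn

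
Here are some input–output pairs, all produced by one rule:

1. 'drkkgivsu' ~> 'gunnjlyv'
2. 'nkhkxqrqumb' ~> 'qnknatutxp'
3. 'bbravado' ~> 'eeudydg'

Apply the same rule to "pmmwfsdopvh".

sppzivgrsy

The rule is to delete the last character, then shift every letter 3 places forward in the alphabet (wrapping around).
Applying both steps to "pmmwfsdopvh": "pmmwfsdopv", then "sppzivgrsy".
(Check on "bbravado": → "bbravad" → "eeudydg" ✓)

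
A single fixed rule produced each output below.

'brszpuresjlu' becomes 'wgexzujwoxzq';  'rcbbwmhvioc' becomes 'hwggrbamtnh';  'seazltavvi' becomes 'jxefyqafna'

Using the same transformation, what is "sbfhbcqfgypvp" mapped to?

gxmkhgkvdlauu

Looking at the pairs, the operation is to shift every letter 5 places forward in the alphabet (wrapping around), then swap each adjacent pair of characters (1↔2, 3↔4, ...).
Working it through for "sbfhbcqfgypvp": intermediate "xgkmghvklduau", final "gxmkhgkvdlauu".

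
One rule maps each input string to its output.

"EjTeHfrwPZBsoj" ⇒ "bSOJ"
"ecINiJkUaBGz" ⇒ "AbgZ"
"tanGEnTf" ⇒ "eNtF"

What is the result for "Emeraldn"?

ALDN

Rule — flip the case of every letter, then keep only the last 4 characters.
"Emeraldn" → "ALDN".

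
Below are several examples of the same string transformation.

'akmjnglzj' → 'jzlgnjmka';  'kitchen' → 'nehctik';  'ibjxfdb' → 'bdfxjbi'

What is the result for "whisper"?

The transformation: reverse the string.
On "whisper" that produces "repsihw".

repsihw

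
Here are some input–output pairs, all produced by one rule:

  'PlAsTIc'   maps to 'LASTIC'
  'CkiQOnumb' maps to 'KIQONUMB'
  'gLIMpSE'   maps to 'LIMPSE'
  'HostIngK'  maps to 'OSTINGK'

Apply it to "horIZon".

ORIZON

What's happening: delete the first character, then convert every letter to uppercase.
For "horIZon", step one produces "orIZon"; step two turns that into "ORIZON".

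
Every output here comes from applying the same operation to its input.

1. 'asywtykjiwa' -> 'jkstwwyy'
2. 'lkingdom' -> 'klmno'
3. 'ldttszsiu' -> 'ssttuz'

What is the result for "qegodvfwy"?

goqvwy

Each output is the input with this applied: sort the characters into alphabetical order, then delete the first 3 characters.
On "qegodvfwy": the first step gives "defgoqvwy", and the second then gives "goqvwy".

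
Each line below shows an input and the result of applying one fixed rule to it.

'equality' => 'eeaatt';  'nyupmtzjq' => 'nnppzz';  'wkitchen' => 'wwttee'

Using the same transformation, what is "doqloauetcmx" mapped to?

ddlluucc

The transformation: keep one character in every 3, starting at position 1 (positions 1st, 4th, 7th, ...), then double every character.
For "doqloauetcmx", step one produces "dluc"; step two turns that into "ddlluucc".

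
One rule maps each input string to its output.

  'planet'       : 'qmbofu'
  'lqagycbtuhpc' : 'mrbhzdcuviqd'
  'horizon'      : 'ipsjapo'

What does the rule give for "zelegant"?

afmfhbou

Looking at the pairs, the operation is to shift every letter 1 place forward in the alphabet (wrapping around).
So "zelegant" becomes "afmfhbou".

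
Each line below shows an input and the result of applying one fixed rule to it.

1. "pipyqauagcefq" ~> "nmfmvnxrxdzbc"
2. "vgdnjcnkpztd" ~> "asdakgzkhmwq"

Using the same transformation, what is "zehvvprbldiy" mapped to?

What's happening: move the last character to the front, then shift every letter 3 places backward in the alphabet (wrapping around).
On "zehvvprbldiy": the first step gives "yzehvvprbldi", and the second then gives "vwbessmoyiaf".

vwbessmoyiaf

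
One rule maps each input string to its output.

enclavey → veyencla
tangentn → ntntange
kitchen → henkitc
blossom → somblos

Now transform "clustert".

ertclust

Looking at the pairs, the operation is to move the last 3 characters to the front (rotate right by 3).
"clustert" → "ertclust".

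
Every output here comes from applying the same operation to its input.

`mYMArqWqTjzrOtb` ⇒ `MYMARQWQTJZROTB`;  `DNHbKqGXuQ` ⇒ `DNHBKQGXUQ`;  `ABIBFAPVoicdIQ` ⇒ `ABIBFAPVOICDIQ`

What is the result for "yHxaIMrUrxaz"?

Rule — convert every letter to uppercase.
For "yHxaIMrUrxaz" the result is "YHXAIMRURXAZ".

YHXAIMRURXAZ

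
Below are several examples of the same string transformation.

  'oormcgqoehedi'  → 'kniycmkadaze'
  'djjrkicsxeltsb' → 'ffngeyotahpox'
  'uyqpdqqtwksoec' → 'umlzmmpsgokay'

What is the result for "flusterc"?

Rule — delete the first character, then shift every letter 4 places backward in the alphabet (wrapping around).
On "flusterc": the first step gives "lusterc", and the second then gives "hqopany".

hqopany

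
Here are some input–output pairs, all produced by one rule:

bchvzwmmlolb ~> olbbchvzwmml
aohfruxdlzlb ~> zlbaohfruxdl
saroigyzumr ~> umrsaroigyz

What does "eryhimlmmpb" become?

Each output is the input with this applied: move the last 3 characters to the front (rotate right by 3).
Doing the same to "eryhimlmmpb": "mpberyhimlm".

mpberyhimlm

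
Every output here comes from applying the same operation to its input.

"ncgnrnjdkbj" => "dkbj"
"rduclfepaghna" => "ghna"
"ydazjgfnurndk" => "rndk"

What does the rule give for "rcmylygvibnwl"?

bnwl

The transformation: keep only the last 4 characters.
Doing the same to "rcmylygvibnwl": "bnwl".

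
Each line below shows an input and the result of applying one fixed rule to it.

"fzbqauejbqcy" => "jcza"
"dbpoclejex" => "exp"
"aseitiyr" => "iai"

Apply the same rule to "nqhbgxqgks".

qsh

In each case the input is transformed by: swap the front and back halves of the string, then keep one character in every 3, starting at position 2 (positions 2nd, 5th, 8th, ...).
Working it through for "nqhbgxqgks": intermediate "xqgksnqhbg", final "qsh".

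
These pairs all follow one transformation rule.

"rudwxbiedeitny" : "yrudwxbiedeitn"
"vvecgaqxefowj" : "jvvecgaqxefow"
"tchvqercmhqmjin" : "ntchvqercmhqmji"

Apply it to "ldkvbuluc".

The rule is to move the last character to the front.
So "ldkvbuluc" becomes "cldkvbulu".

cldkvbulu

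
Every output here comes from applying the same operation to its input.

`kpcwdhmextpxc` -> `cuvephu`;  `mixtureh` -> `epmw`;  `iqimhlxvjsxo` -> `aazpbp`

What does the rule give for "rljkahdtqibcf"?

jbsvitx

The pattern: keep every other character starting from the first (positions 1st, 3rd, 5th, ...), then shift every letter 8 places backward in the alphabet (wrapping around).
Doing the same to "rljkahdtqibcf": "jbsvitx".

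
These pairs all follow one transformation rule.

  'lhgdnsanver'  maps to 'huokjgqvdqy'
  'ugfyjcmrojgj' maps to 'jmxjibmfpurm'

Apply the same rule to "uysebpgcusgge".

In each case the input is transformed by: shift every letter 3 places forward in the alphabet (wrapping around), then move the last 2 characters to the front (rotate right by 2).
For "uysebpgcusgge", step one produces "xbvhesjfxvjjh"; step two turns that into "jhxbvhesjfxvj".

jhxbvhesjfxvj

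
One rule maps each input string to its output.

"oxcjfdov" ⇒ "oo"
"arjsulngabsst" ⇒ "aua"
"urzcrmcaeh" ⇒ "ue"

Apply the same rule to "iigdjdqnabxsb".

ia

Looking at the pairs, the operation is to keep every other character starting from the first (positions 1st, 3rd, 5th, ...), then keep only the vowels.
Working it through for "iigdjdqnabxsb": intermediate "igjqaxb", final "ia".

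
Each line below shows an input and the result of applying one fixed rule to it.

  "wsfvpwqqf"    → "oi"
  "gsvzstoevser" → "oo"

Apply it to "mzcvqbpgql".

The transformation: shift every letter 7 places backward in the alphabet (wrapping around), then keep only the vowels.
Working it through for "mzcvqbpgql": intermediate "fsvojuizje", final "ouie".

ouie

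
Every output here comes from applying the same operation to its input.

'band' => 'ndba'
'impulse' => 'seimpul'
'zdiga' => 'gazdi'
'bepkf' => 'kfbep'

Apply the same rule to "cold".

ldco

Looking at the pairs, the operation is to move the last 2 characters to the front (rotate right by 2).
For "cold" the result is "ldco".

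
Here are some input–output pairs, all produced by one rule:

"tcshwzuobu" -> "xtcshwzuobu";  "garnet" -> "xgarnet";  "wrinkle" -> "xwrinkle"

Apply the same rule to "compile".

xcompile

The transformation: prepend "x".
On "compile" that produces "xcompile".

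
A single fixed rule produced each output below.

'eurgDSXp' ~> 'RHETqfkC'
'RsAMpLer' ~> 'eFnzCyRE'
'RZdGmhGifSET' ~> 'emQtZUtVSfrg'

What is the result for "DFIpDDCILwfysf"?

The pattern: flip the case of every letter, then shift every letter 13 places forward in the alphabet (wrapping around) — i.e. ROT13.
On "DFIpDDCILwfysf" that produces "qsvCqqpvyJSLFS".

qsvCqqpvyJSLFS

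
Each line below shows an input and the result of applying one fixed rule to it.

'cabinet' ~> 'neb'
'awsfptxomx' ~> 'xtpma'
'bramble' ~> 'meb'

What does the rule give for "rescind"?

The pattern: sort the characters into reverse alphabetical order, then keep every other character starting from the second (positions 2nd, 4th, 6th, ...).
"rescind" → "srniedc" → "rid".

rid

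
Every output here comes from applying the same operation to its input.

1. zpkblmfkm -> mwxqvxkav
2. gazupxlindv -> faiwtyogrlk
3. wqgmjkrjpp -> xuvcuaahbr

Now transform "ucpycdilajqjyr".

jnotwlubujcfna

Each output is the input with this applied: shift every letter 11 places forward in the alphabet (wrapping around), then move the first 3 characters to the end (rotate left by 3).
For "ucpycdilajqjyr" the result is "jnotwlubujcfna".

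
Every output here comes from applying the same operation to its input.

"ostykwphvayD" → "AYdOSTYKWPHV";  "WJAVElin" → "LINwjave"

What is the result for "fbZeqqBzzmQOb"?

qoBFBzEQQbZZM

Rule — flip the case of every letter, then move the last 3 characters to the front (rotate right by 3).
"fbZeqqBzzmQOb" → "FBzEQQbZZMqoB" → "qoBFBzEQQbZZM".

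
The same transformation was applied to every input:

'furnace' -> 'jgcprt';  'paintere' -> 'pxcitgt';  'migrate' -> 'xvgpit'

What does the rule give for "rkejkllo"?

The pattern: delete the first character, then shift every letter 11 places backward in the alphabet (wrapping around).
Applying both steps to "rkejkllo": "kejkllo", then "ztyzaad".

ztyzaad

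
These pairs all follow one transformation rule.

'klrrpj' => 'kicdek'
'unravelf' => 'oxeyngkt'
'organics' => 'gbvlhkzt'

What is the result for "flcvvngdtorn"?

The transformation: shift every letter 7 places backward in the alphabet (wrapping around), then swap the front and back halves of the string.
Starting from "flcvvngdtorn": after the first operation, "yevoogzwmhkg"; after the second, "zwmhkgyevoog".
(Check on "organics": → "hkztgbvl" → "gbvlhkzt" ✓)

zwmhkgyevoog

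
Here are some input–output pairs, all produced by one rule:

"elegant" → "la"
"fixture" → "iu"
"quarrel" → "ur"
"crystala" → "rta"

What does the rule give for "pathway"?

What's happening: keep one character in every 3, starting at position 2 (positions 2nd, 5th, 8th, ...).
Doing the same to "pathway": "aw".

aw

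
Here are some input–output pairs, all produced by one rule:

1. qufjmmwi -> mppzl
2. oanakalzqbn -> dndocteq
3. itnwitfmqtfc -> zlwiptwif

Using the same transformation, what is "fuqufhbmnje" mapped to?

xikepqmh

The rule is to shift every letter 3 places forward in the alphabet (wrapping around), then delete the first 3 characters.
Applying that to "fuqufhbmnje" gives "xikepqmh".
(Check on "qufjmmwi": → "tximppzl" → "mppzl" ✓)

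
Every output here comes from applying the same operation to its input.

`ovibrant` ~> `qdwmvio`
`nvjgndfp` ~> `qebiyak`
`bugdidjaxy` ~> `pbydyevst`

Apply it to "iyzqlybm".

The pattern: delete the first character, then shift every letter 5 places backward in the alphabet (wrapping around).
For "iyzqlybm" the result is "tulgtwh".

tulgtwh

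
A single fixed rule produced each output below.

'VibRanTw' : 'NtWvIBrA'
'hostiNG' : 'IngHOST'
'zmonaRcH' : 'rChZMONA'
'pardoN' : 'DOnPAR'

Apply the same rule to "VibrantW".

NTwvIBRA

What's happening: flip the case of every letter, then move the last 3 characters to the front (rotate right by 3).
Starting from "VibrantW": after the first operation, "vIBRANTw"; after the second, "NTwvIBRA".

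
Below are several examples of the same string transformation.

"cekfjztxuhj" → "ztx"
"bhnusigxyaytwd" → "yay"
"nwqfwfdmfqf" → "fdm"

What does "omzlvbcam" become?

Looking at the pairs, the operation is to move the last 3 characters to the front (rotate right by 3), then keep only the last 3 characters.
Applying both steps to "omzlvbcam": "camomzlvb", then "lvb".

lvb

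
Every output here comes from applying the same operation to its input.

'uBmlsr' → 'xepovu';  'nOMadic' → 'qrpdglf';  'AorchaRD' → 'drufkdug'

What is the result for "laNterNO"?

odqwhuqr

The pattern: shift every letter 3 places forward in the alphabet (wrapping around), then convert every letter to lowercase.
On "laNterNO" that produces "odqwhuqr".
(Check on "uBmlsr": → "xEpovu" → "xepovu" ✓)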